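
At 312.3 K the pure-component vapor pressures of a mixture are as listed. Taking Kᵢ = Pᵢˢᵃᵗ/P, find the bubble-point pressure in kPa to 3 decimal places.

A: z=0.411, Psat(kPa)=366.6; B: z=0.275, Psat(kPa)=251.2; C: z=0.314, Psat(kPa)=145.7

At the bubble point ψ → 0, so ΣzᵢKᵢ = 1 with Kᵢ = Pᵢˢᵃᵗ/P ⇒ P = ΣzᵢPᵢˢᵃᵗ.
P = 0.411·366.6 + 0.275·251.2 + 0.314·145.7 = 265.502 kPa

Pbub = 265.502 kPa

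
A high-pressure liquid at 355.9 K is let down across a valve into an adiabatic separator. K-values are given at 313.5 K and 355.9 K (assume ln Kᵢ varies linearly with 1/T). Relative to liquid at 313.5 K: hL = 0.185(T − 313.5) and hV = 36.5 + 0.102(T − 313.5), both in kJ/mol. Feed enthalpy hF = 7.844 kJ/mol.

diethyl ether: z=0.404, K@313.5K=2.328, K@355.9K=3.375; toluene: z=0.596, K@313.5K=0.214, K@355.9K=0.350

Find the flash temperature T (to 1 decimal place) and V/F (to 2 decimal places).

T = 324.7 K, V/F = 0.16

Adiabatic flash: solve Rachford–Rice at each trial T, then check hF = ψ·hV(T) + (1−ψ)·hL(T).
  T = 313.5 K: K = (2.328, 0.214), RR gives ψ = 0.065, H_out = 2.380 kJ/mol
  T = 355.9 K: K = (3.375, 0.350), RR gives ψ = 0.371, H_out = 20.066 kJ/mol
  T = 334.7 K: K = (2.836, 0.278), RR gives ψ = 0.235, H_out = 12.084 kJ/mol
  T = 324.1 K: K = (2.578, 0.245), RR gives ψ = 0.157, H_out = 7.565 kJ/mol
  T = 329.4 K: K = (2.706, 0.261), RR gives ψ = 0.197, H_out = 9.889 kJ/mol
  T = 326.8 K: K = (2.643, 0.253), RR gives ψ = 0.178, H_out = 8.767 kJ/mol
  T = 325.5 K: K = (2.612, 0.249), RR gives ψ = 0.168, H_out = 8.194 kJ/mol
Linear interpolation between T = 324.1 (H_out = 7.565) and T = 325.5 (H_out = 8.194) on hF = 7.844 gives T ≈ 324.7 K, at which ψ = 0.16.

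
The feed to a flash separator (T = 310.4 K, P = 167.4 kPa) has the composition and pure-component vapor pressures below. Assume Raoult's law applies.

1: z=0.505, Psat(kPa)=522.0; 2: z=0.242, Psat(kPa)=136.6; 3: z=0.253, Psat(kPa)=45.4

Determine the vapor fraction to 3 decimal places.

Raoult's law: Kᵢ = Pᵢˢᵃᵗ/P = Pᵢˢᵃᵗ/167.4.
  K_1 = 522.0/167.4 = 3.11828, K_2 = 136.6/167.4 = 0.81601, K_3 = 45.4/167.4 = 0.27121
Let ψ = V/F and solve Σ zᵢ(Kᵢ−1)/(1+ψ(Kᵢ−1)) = 0.
Feasibility: ΣzᵢKᵢ = 1.841, Σzᵢ/Kᵢ = 1.391 — both > 1, two phases present.
Newton–Raphson from ψ = 0.5:
  ψ = 0.500: g = 0.1804, g' = -0.877 → ψ = 0.706
  ψ = 0.706: g = -0.0020, g' = -0.944 → ψ = 0.704
Converged at ψ = 0.704.

ψ = 0.704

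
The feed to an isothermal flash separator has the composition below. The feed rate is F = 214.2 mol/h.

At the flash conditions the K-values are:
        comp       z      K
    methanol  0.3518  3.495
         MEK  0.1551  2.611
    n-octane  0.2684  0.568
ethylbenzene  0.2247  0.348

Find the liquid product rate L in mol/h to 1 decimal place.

L = 63.9 mol/h

Newton–Raphson from β = 0.5:
  β = 0.5000: g = 0.16367, g' = -0.8488 → β = 0.6928
  β = 0.6928: g = 0.00707, g' = -0.8038 → β = 0.7016
Converged at β = 0.7016.
Then V = β·F = 0.7016·214.2 = 150.3 mol/h and L = F − V = 63.9 mol/h.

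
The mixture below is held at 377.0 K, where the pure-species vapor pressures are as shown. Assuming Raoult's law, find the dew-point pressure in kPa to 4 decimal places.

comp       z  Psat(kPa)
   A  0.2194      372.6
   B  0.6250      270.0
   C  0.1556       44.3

Pdew = 155.8588 kPa

At the dew point ψ → 1, so Σzᵢ/Kᵢ = 1 with Kᵢ = Pᵢˢᵃᵗ/P ⇒ 1/P = Σzᵢ/Pᵢˢᵃᵗ.
1/P = 0.2194/372.6 + 0.6250/270.0 + 0.1556/44.3 = 0.0064161 ⇒ P = 155.8588 kPa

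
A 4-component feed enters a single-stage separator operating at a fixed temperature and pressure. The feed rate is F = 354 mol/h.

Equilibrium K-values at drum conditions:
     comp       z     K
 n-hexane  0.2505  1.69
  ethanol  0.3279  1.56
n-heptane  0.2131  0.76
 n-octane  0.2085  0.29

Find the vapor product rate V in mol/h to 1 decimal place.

Rachford–Rice: g(β) = Σ zᵢ(Kᵢ−1)/(1+β(Kᵢ−1)) = 0.
Feasibility: ΣzᵢKᵢ = 1.1573, Σzᵢ/Kᵢ = 1.3578 — both > 1, two phases present.
Newton–Raphson from β = 0.5:
  β = 0.5000: g = -0.01566, g' = -0.3972 → β = 0.4606
  β = 0.4606: g = -0.00032, g' = -0.3812 → β = 0.4597
Converged at β = 0.4597.
Then V = β·F = 0.4597·354 = 162.7 mol/h and L = F − V = 191.3 mol/h.

V = 162.7 mol/h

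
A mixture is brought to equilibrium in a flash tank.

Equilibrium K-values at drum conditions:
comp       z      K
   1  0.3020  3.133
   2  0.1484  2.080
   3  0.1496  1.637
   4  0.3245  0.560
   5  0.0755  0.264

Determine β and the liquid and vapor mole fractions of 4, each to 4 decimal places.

Let β = V/F and solve Σ zᵢ(Kᵢ−1)/(1+β(Kᵢ−1)) = 0.
Feasibility: ΣzᵢKᵢ = 1.7014, Σzᵢ/Kᵢ = 1.1246 — both > 1, two phases present.
Newton iteration, β⁰ = 0.49:
  β = 0.4900: g = 0.22347, g' = -0.6399 → β = 0.8392
  β = 0.8392: g = 0.00535, g' = -0.6876 → β = 0.8470
  β = 0.8470: g = -0.00003, g' = -0.6952 → β = 0.8469
Converged at β = 0.8469.
Compositions from xᵢ = zᵢ/(1+β(Kᵢ−1)), yᵢ = Kᵢxᵢ:
  1: x = 0.1076, y = 0.3371
  2: x = 0.0775, y = 0.1612
  3: x = 0.0972, y = 0.1591
  4: x = 0.5173, y = 0.2897
  5: x = 0.2005, y = 0.0529

β = 0.8469, x_4 = 0.5173, y_4 = 0.2897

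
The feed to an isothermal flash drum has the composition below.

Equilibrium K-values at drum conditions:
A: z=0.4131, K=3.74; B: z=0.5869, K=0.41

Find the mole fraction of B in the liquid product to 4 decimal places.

x_B = 0.8228

Material balance + equilibrium reduce to Σ zᵢ(Kᵢ−1)/(1+V/F(Kᵢ−1)) = 0.
Feasibility: ΣzᵢKᵢ = 1.7856, Σzᵢ/Kᵢ = 1.5419 — both > 1, two phases present.
Binary case is linear: z₁(K₁−1)(1+V/F(K₂−1)) + z₂(K₂−1)(1+V/F(K₁−1)) = 0
⇒ V/F = [z₁(K₁−1)+z₂(K₂−1)] / [−(K₁−1)(K₂−1)] = 0.78562/1.61660 = 0.4860
Compositions from xᵢ = zᵢ/(1+V/F(Kᵢ−1)), yᵢ = Kᵢxᵢ:
  A: x = 0.1772, y = 0.6626
  B: x = 0.8228, y = 0.3374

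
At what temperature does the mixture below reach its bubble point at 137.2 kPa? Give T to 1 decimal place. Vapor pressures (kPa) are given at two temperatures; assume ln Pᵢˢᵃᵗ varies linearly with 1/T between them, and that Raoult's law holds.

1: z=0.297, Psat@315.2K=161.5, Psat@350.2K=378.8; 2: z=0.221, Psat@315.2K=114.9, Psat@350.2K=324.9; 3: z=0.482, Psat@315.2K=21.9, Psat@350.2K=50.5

Bubble-point temperature: ΣzᵢPᵢˢᵃᵗ(T) = P. Interpolate ln Pᵢˢᵃᵗ = aᵢ + bᵢ/T.
  T = 315.2 K: ΣzᵢPᵢˢᵃᵗ = 83.91 kPa
  T = 350.2 K: ΣzᵢPᵢˢᵃᵗ = 208.65 kPa
  T = 332.7 K: ΣzᵢPᵢˢᵃᵗ = 135.39 kPa
  T = 341.4 K: ΣzᵢPᵢˢᵃᵗ = 168.76 kPa
  T = 337.0 K: ΣzᵢPᵢˢᵃᵗ = 151.18 kPa
  T = 334.9 K: ΣzᵢPᵢˢᵃᵗ = 143.30 kPa
Interpolating between 332.7 K and 334.9 K gives T ≈ 333.2 K.

T = 333.2 K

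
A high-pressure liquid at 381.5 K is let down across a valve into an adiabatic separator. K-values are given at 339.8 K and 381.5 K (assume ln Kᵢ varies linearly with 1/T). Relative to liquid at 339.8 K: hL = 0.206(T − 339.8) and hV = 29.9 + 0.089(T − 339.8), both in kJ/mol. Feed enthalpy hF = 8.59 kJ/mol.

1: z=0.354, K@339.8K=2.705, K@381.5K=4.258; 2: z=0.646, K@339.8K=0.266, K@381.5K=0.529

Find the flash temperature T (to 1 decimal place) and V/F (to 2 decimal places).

Adiabatic flash: solve Rachford–Rice at each trial T, then check hF = ψ·hV(T) + (1−ψ)·hL(T).
  T = 339.8 K: K = (2.705, 0.266), RR gives ψ = 0.103, H_out = 3.092 kJ/mol
  T = 381.5 K: K = (4.258, 0.529), RR gives ψ = 0.553, H_out = 22.435 kJ/mol
  T = 360.6 K: K = (3.437, 0.382), RR gives ψ = 0.308, H_out = 12.745 kJ/mol
  T = 350.2 K: K = (3.060, 0.321), RR gives ψ = 0.207, H_out = 8.093 kJ/mol
  T = 355.4 K: K = (3.246, 0.351), RR gives ψ = 0.257, H_out = 10.441 kJ/mol
  T = 352.8 K: K = (3.152, 0.335), RR gives ψ = 0.232, H_out = 9.275 kJ/mol
  T = 351.5 K: K = (3.106, 0.328), RR gives ψ = 0.220, H_out = 8.686 kJ/mol
Linear interpolation between T = 350.2 (H_out = 8.093) and T = 351.5 (H_out = 8.686) on hF = 8.59 gives T ≈ 351.3 K, at which ψ = 0.22.

T = 351.3 K, V/F = 0.22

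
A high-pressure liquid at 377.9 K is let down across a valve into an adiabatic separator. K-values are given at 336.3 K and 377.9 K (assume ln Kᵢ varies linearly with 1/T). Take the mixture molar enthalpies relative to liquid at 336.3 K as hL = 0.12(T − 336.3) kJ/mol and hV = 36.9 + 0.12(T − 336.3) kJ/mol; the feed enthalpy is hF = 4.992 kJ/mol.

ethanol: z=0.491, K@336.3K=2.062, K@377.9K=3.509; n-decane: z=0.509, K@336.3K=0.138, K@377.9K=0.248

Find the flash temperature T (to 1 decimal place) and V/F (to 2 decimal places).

T = 338.9 K, V/F = 0.13

Adiabatic flash: solve Rachford–Rice at each trial T, then check hF = ψ·hV(T) + (1−ψ)·hL(T).
  T = 336.3 K: K = (2.062, 0.138), RR gives ψ = 0.090, H_out = 3.333 kJ/mol
  T = 377.9 K: K = (3.509, 0.248), RR gives ψ = 0.450, H_out = 21.599 kJ/mol
  T = 357.1 K: K = (2.732, 0.188), RR gives ψ = 0.311, H_out = 13.969 kJ/mol
  T = 346.7 K: K = (2.383, 0.162), RR gives ψ = 0.218, H_out = 9.290 kJ/mol
  T = 341.5 K: K = (2.219, 0.150), RR gives ψ = 0.160, H_out = 6.527 kJ/mol
  T = 338.9 K: K = (2.140, 0.144), RR gives ψ = 0.127, H_out = 4.994 kJ/mol
  T = 337.6 K: K = (2.101, 0.141), RR gives ψ = 0.109, H_out = 4.181 kJ/mol
Linear interpolation between T = 337.6 (H_out = 4.181) and T = 338.9 (H_out = 4.994) on hF = 4.992 gives T ≈ 338.9 K, at which ψ = 0.13.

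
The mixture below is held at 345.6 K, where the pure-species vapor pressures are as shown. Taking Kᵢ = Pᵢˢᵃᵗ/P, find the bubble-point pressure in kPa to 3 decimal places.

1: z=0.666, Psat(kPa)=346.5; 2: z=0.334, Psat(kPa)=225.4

Pbub = 306.053 kPa

At the bubble point ψ → 0, so ΣzᵢKᵢ = 1 with Kᵢ = Pᵢˢᵃᵗ/P ⇒ P = ΣzᵢPᵢˢᵃᵗ.
P = 0.666·346.5 + 0.334·225.4 = 306.053 kPa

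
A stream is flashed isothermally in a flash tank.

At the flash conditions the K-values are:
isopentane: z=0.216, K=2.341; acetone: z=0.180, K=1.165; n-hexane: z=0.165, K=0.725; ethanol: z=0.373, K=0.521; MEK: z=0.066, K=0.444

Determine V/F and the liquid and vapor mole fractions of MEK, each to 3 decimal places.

Material balance + equilibrium reduce to Σ zᵢ(Kᵢ−1)/(1+V/F(Kᵢ−1)) = 0.
Feasibility: ΣzᵢKᵢ = 1.059, Σzᵢ/Kᵢ = 1.339 — both > 1, two phases present.
Newton iteration, V/F⁰ = 0.3:
  V/F = 0.300: g = -0.0673, g' = -0.363 → V/F = 0.115
  V/F = 0.115: g = 0.0051, g' = -0.429 → V/F = 0.127
Converged at V/F = 0.127.
Compositions from xᵢ = zᵢ/(1+V/F(Kᵢ−1)), yᵢ = Kᵢxᵢ:
  isopentane: x = 0.185, y = 0.432
  acetone: x = 0.176, y = 0.205
  n-hexane: x = 0.171, y = 0.124
  ethanol: x = 0.397, y = 0.207
  MEK: x = 0.071, y = 0.032

V/F = 0.127, x_MEK = 0.071, y_MEK = 0.032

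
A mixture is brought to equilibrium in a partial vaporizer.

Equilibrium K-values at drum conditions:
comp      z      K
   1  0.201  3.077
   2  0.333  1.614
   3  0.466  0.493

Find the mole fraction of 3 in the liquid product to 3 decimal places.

Newton–Raphson from ψ = 0.41:
  ψ = 0.410: g = 0.0906, g' = -0.524 → ψ = 0.583
  ψ = 0.583: g = 0.0041, g' = -0.487 → ψ = 0.591
Converged at ψ = 0.591.
Compositions from xᵢ = zᵢ/(1+ψ(Kᵢ−1)), yᵢ = Kᵢxᵢ:
  1: x = 0.090, y = 0.278
  2: x = 0.244, y = 0.394
  3: x = 0.665, y = 0.328

x_3 = 0.665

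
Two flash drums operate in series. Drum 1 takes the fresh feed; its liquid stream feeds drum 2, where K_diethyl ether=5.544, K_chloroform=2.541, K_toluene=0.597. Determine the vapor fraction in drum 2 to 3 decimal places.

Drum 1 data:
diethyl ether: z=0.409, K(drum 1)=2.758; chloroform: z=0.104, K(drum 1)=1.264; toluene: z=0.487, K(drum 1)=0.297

V/F (drum 2) = 0.650

Drum 1:
Rachford–Rice: g(ψ₁) = Σ zᵢ(Kᵢ−1)/(1+ψ₁(Kᵢ−1)) = 0.
Feasibility: ΣzᵢKᵢ = 1.404, Σzᵢ/Kᵢ = 1.870 — both > 1, two phases present.
Newton iteration, ψ₁⁰ = 0.5:
  ψ₁ = 0.500: g = -0.1210, g' = -0.936 → ψ₁ = 0.371
  ψ₁ = 0.371: g = -0.0027, g' = -0.910 → ψ₁ = 0.368
Converged at ψ₁ = 0.368.
Drum-1 compositions:
  diethyl ether: x = 0.248, y = 0.685
  chloroform: x = 0.095, y = 0.120
  toluene: x = 0.657, y = 0.195
Drum-2 feed = drum-1 liquid: z₂ = (0.2484, 0.0948, 0.6568).
Drum 2:
Rachford–Rice: g(ψ₂) = Σ zᵢ(Kᵢ−1)/(1+ψ₂(Kᵢ−1)) = 0.
Check two-phase: ΣzᵢKᵢ = 2.010 > 1 and Σzᵢ/Kᵢ = 1.182 > 1, so g(0) = 1.010 > 0 and g(1) = -0.182 < 0.
Newton iteration, ψ₂⁰ = 0.5:
  ψ₂ = 0.500: g = 0.0960, g' = -0.718 → ψ₂ = 0.634
  ψ₂ = 0.634: g = 0.0094, g' = -0.591 → ψ₂ = 0.650
Converged at ψ₂ = 0.650.
  diethyl ether: x = 0.063, y = 0.348
  chloroform: x = 0.047, y = 0.120
  toluene: x = 0.890, y = 0.531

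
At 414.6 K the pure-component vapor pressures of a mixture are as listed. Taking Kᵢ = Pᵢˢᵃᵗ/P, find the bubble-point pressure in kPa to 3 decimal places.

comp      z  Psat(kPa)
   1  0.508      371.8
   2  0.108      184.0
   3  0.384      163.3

Pbub = 271.454 kPa

At the bubble point ψ → 0, so ΣzᵢKᵢ = 1 with Kᵢ = Pᵢˢᵃᵗ/P ⇒ P = ΣzᵢPᵢˢᵃᵗ.
P = 0.508·371.8 + 0.108·184.0 + 0.384·163.3 = 271.454 kPa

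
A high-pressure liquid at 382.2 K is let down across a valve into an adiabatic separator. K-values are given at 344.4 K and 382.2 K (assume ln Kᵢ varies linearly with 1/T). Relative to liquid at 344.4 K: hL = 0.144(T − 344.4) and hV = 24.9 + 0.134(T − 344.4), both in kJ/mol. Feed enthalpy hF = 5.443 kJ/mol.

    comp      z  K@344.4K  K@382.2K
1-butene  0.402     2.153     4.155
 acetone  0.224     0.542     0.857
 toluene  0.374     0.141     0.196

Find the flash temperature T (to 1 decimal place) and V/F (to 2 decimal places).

T = 351.8 K, V/F = 0.18

Adiabatic flash: solve Rachford–Rice at each trial T, then check hF = ψ·hV(T) + (1−ψ)·hL(T).
  T = 344.4 K: K = (2.153, 0.542, 0.141), RR gives ψ = 0.047, H_out = 1.172 kJ/mol
  T = 382.2 K: K = (4.155, 0.857, 0.196), RR gives ψ = 0.465, H_out = 16.837 kJ/mol
  T = 363.3 K: K = (3.043, 0.690, 0.168), RR gives ψ = 0.316, H_out = 10.521 kJ/mol
  T = 353.9 K: K = (2.574, 0.614, 0.154), RR gives ψ = 0.207, H_out = 6.494 kJ/mol
  T = 349.1 K: K = (2.355, 0.577, 0.147), RR gives ψ = 0.134, H_out = 4.019 kJ/mol
  T = 351.5 K: K = (2.462, 0.595, 0.151), RR gives ψ = 0.172, H_out = 5.302 kJ/mol
Linear interpolation between T = 351.5 (H_out = 5.302) and T = 353.9 (H_out = 6.494) on hF = 5.443 gives T ≈ 351.8 K, at which ψ = 0.18.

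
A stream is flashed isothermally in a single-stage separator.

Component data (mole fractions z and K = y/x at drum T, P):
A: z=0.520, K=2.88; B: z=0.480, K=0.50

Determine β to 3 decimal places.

β = 0.785

Let β = V/F and solve Σ zᵢ(Kᵢ−1)/(1+β(Kᵢ−1)) = 0.
Feasibility: ΣzᵢKᵢ = 1.738, Σzᵢ/Kᵢ = 1.141 — both > 1, two phases present.
Newton iteration, β⁰ = 0.5:
  β = 0.500: g = 0.1839, g' = -0.702 → β = 0.762
  β = 0.762: g = 0.0141, g' = -0.624 → β = 0.785
Converged at β = 0.785.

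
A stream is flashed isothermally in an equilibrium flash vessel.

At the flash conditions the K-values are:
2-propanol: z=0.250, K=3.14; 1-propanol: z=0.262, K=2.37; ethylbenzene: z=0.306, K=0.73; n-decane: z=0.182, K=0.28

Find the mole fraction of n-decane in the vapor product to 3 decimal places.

Material balance + equilibrium reduce to Σ zᵢ(Kᵢ−1)/(1+ψ(Kᵢ−1)) = 0.
Check two-phase: ΣzᵢKᵢ = 1.680 > 1 and Σzᵢ/Kᵢ = 1.259 > 1, so g(0) = 0.680 > 0 and g(1) = -0.259 < 0.
Newton–Raphson from ψ = 0.5:
  ψ = 0.500: g = 0.1712, g' = -0.701 → ψ = 0.744
  ψ = 0.744: g = -0.0018, g' = -0.764 → ψ = 0.742
Converged at ψ = 0.742.
Compositions from xᵢ = zᵢ/(1+ψ(Kᵢ−1)), yᵢ = Kᵢxᵢ:
  2-propanol: x = 0.097, y = 0.303
  1-propanol: x = 0.130, y = 0.308
  ethylbenzene: x = 0.383, y = 0.279
  n-decane: x = 0.391, y = 0.109

y_n-decane = 0.109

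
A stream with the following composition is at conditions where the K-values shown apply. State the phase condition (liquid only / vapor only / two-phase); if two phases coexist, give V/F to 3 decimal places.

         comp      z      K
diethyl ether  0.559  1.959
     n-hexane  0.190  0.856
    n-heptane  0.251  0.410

ΣzᵢKᵢ = 1.361; Σzᵢ/Kᵢ = 1.120.
Both exceed 1, so a two-phase solution exists.
Rachford–Rice: g(ψ) = Σ zᵢ(Kᵢ−1)/(1+ψ(Kᵢ−1)) = 0.
Newton–Raphson from ψ = 0.5:
  ψ = 0.500: g = 0.1228, g' = -0.415 → ψ = 0.796
  ψ = 0.796: g = -0.0060, g' = -0.481 → ψ = 0.783
Converged at ψ = 0.783.

two-phase, V/F = 0.783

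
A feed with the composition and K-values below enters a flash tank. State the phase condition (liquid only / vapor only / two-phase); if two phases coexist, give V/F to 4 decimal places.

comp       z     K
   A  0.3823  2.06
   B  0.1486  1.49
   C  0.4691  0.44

two-phase, V/F = 0.4144

ΣzᵢKᵢ = 1.2154; Σzᵢ/Kᵢ = 1.3515.
Both exceed 1, so a two-phase solution exists.
Rachford–Rice: g(ψ) = Σ zᵢ(Kᵢ−1)/(1+ψ(Kᵢ−1)) = 0.
Iterate (Newton) starting at ψ = 0.5:
  ψ = 0.5000: g = -0.04151, g' = -0.4903 → ψ = 0.4153
  ψ = 0.4153: g = -0.00045, g' = -0.4815 → ψ = 0.4144
Converged at ψ = 0.4144.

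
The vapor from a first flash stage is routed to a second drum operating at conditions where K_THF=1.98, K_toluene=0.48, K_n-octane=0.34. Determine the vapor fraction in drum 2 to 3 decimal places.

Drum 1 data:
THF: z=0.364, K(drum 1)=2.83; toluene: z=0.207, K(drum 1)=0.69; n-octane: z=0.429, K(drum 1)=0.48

V/F (drum 2) = 0.484

Drum 1:
Material balance + equilibrium reduce to Σ zᵢ(Kᵢ−1)/(1+ψ₁(Kᵢ−1)) = 0.
g(0) = ΣzᵢKᵢ − 1 = 0.379 and g(1) = 1 − Σzᵢ/Kᵢ = -0.322, so a root lies in (0, 1).
Newton iteration, ψ₁⁰ = 0.5:
  ψ₁ = 0.500: g = -0.0296, g' = -0.572 → ψ₁ = 0.448
  ψ₁ = 0.448: g = 0.0005, g' = -0.592 → ψ₁ = 0.449
Converged at ψ₁ = 0.449.
Drum-1 compositions:
  THF: x = 0.200, y = 0.565
  toluene: x = 0.240, y = 0.166
  n-octane: x = 0.560, y = 0.269
Drum-2 feed = drum-1 vapor: z₂ = (0.5654, 0.1659, 0.2687).
Drum 2:
Material balance + equilibrium reduce to Σ zᵢ(Kᵢ−1)/(1+ψ₂(Kᵢ−1)) = 0.
Check two-phase: ΣzᵢKᵢ = 1.290 > 1 and Σzᵢ/Kᵢ = 1.421 > 1, so g(0) = 0.290 > 0 and g(1) = -0.421 < 0.
Newton–Raphson from ψ₂ = 0.5:
  ψ₂ = 0.500: g = -0.0094, g' = -0.587 → ψ₂ = 0.484
Converged at ψ₂ = 0.484.
  THF: x = 0.384, y = 0.759
  toluene: x = 0.222, y = 0.106
  n-octane: x = 0.395, y = 0.134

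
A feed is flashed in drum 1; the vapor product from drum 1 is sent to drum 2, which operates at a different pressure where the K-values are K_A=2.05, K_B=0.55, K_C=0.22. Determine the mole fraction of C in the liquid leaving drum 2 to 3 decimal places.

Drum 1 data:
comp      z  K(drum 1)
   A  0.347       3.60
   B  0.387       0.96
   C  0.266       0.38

x_C (drum 2) = 0.223

Drum 1:
Material balance + equilibrium reduce to Σ zᵢ(Kᵢ−1)/(1+ψ₁(Kᵢ−1)) = 0.
Feasibility: ΣzᵢKᵢ = 1.722, Σzᵢ/Kᵢ = 1.200 — both > 1, two phases present.
Newton–Raphson from ψ₁ = 0.35:
  ψ₁ = 0.350: g = 0.2460, g' = -0.810 → ψ₁ = 0.654
  ψ₁ = 0.654: g = 0.0411, g' = -0.612 → ψ₁ = 0.721
  ψ₁ = 0.721: g = -0.0001, g' = -0.619 → ψ₁ = 0.720
Converged at ψ₁ = 0.720.
Drum-1 compositions:
  A: x = 0.121, y = 0.435
  B: x = 0.398, y = 0.383
  C: x = 0.481, y = 0.183
Drum-2 feed = drum-1 vapor: z₂ = (0.4348, 0.3825, 0.1827).
Drum 2:
Let ψ₂ = V/F and solve Σ zᵢ(Kᵢ−1)/(1+ψ₂(Kᵢ−1)) = 0.
g(0) = ΣzᵢKᵢ − 1 = 0.142 and g(1) = 1 − Σzᵢ/Kᵢ = -0.738, so a root lies in (0, 1).
Newton iteration, ψ₂⁰ = 0.5:
  ψ₂ = 0.500: g = -0.1564, g' = -0.634 → ψ₂ = 0.253
  ψ₂ = 0.253: g = -0.0113, g' = -0.570 → ψ₂ = 0.234
Converged at ψ₂ = 0.234.
  A: x = 0.349, y = 0.716
  B: x = 0.427, y = 0.235
  C: x = 0.223, y = 0.049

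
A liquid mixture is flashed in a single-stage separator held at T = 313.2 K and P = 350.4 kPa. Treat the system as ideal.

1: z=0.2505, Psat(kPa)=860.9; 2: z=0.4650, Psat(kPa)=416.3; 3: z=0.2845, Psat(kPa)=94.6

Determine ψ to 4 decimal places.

Raoult's law: Kᵢ = Pᵢˢᵃᵗ/P = Pᵢˢᵃᵗ/350.4.
  K_1 = 860.9/350.4 = 2.456906, K_2 = 416.3/350.4 = 1.188071, K_3 = 94.6/350.4 = 0.269977
Rachford–Rice: g(ψ) = Σ zᵢ(Kᵢ−1)/(1+ψ(Kᵢ−1)) = 0.
g(0) = ΣzᵢKᵢ − 1 = 0.2447 and g(1) = 1 − Σzᵢ/Kᵢ = -0.5471, so a root lies in (0, 1).
Newton–Raphson from ψ = 0.5:
  ψ = 0.5000: g = -0.03600, g' = -0.5677 → ψ = 0.4366
  ψ = 0.4366: g = -0.00097, g' = -0.5394 → ψ = 0.4348
Converged at ψ = 0.4348.

ψ = 0.4348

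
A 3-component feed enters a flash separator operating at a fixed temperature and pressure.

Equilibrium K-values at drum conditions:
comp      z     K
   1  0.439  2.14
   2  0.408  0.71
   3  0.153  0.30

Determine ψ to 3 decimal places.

Newton iteration, ψ⁰ = 0.47:
  ψ = 0.470: g = 0.0293, g' = -0.454 → ψ = 0.534
Converged at ψ = 0.534.

ψ = 0.534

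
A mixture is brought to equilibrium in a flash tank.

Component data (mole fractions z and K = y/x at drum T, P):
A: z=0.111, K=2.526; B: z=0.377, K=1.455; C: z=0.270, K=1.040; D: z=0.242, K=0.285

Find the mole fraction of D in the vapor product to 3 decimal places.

y_D = 0.101

Rachford–Rice: g(β) = Σ zᵢ(Kᵢ−1)/(1+β(Kᵢ−1)) = 0.
g(0) = ΣzᵢKᵢ − 1 = 0.179 and g(1) = 1 − Σzᵢ/Kᵢ = -0.412, so a root lies in (0, 1).
Iterate (Newton) starting at β = 0.65:
  β = 0.650: g = -0.0953, g' = -0.544 → β = 0.475
  β = 0.475: g = -0.0121, g' = -0.424 → β = 0.446
Converged at β = 0.446.
Compositions from xᵢ = zᵢ/(1+β(Kᵢ−1)), yᵢ = Kᵢxᵢ:
  A: x = 0.066, y = 0.167
  B: x = 0.313, y = 0.456
  C: x = 0.265, y = 0.276
  D: x = 0.355, y = 0.101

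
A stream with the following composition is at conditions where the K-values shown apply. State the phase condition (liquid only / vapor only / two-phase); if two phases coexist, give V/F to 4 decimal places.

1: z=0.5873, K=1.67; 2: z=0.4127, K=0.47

ΣzᵢKᵢ = 1.1748; Σzᵢ/Kᵢ = 1.2298.
Both exceed 1, so a two-phase solution exists.
Binary case is linear: z₁(K₁−1)(1+ψ(K₂−1)) + z₂(K₂−1)(1+ψ(K₁−1)) = 0
⇒ ψ = [z₁(K₁−1)+z₂(K₂−1)] / [−(K₁−1)(K₂−1)] = 0.17476/0.35510 = 0.4921

two-phase, V/F = 0.4921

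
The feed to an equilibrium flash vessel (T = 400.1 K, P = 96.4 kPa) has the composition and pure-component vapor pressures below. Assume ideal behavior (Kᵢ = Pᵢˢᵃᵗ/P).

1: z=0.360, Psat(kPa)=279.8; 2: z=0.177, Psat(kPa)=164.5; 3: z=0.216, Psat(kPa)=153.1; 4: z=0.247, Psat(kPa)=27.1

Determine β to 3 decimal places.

β = 0.820

Raoult's law: Kᵢ = Pᵢˢᵃᵗ/P = Pᵢˢᵃᵗ/96.4.
  K_1 = 279.8/96.4 = 2.90249, K_2 = 164.5/96.4 = 1.70643, K_3 = 153.1/96.4 = 1.58817, K_4 = 27.1/96.4 = 0.28112
Newton–Raphson from β = 0.5:
  β = 0.500: g = 0.2644, g' = -0.746 → β = 0.854
  β = 0.854: g = -0.0368, g' = -1.114 → β = 0.821
  β = 0.821: g = -0.0015, g' = -1.029 → β = 0.820
Converged at β = 0.820.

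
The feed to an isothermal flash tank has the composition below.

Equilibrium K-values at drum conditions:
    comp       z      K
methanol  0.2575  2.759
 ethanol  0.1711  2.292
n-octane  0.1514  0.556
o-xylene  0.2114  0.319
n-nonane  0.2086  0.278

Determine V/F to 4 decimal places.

V/F = 0.3059

Iterate (Newton) starting at V/F = 0.64:
  V/F = 0.6400: g = -0.29499, g' = -1.0040 → V/F = 0.3462
  V/F = 0.3462: g = -0.03433, g' = -0.8469 → V/F = 0.3056
  V/F = 0.3056: g = 0.00022, g' = -0.8591 → V/F = 0.3059
Converged at V/F = 0.3059.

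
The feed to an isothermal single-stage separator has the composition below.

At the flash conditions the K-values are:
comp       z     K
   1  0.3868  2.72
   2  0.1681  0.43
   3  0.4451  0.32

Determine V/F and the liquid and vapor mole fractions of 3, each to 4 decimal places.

V/F = 0.2381, x_3 = 0.5311, y_3 = 0.1699

Material balance + equilibrium reduce to Σ zᵢ(Kᵢ−1)/(1+V/F(Kᵢ−1)) = 0.
Check two-phase: ΣzᵢKᵢ = 1.2668 > 1 and Σzᵢ/Kᵢ = 1.9241 > 1, so g(0) = 0.2668 > 0 and g(1) = -0.9241 < 0.
Iterate (Newton) starting at V/F = 0.5:
  V/F = 0.5000: g = -0.23491, g' = -0.9101 → V/F = 0.2419
  V/F = 0.2419: g = -0.00356, g' = -0.9390 → V/F = 0.2381
Converged at V/F = 0.2381.
Compositions from xᵢ = zᵢ/(1+V/F(Kᵢ−1)), yᵢ = Kᵢxᵢ:
  1: x = 0.2744, y = 0.7464
  2: x = 0.1945, y = 0.0836
  3: x = 0.5311, y = 0.1699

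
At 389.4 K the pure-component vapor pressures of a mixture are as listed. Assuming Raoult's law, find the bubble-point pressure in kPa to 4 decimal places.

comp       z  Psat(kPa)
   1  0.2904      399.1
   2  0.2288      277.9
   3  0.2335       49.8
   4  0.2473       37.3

Pbub = 200.3347 kPa

At the bubble point ψ → 0, so ΣzᵢKᵢ = 1 with Kᵢ = Pᵢˢᵃᵗ/P ⇒ P = ΣzᵢPᵢˢᵃᵗ.
P = 0.2904·399.1 + 0.2288·277.9 + 0.2335·49.8 + 0.2473·37.3 = 200.3347 kPa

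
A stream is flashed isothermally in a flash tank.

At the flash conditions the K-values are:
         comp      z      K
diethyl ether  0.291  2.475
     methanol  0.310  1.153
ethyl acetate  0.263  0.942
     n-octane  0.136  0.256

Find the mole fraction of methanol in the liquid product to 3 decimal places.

x_methanol = 0.278

Let ψ = V/F and solve Σ zᵢ(Kᵢ−1)/(1+ψ(Kᵢ−1)) = 0.
Feasibility: ΣzᵢKᵢ = 1.360, Σzᵢ/Kᵢ = 1.197 — both > 1, two phases present.
Newton iteration, ψ⁰ = 0.5:
  ψ = 0.500: g = 0.1143, g' = -0.408 → ψ = 0.780
  ψ = 0.780: g = -0.0152, g' = -0.571 → ψ = 0.754
  ψ = 0.754: g = -0.0004, g' = -0.539 → ψ = 0.753
Converged at ψ = 0.753.
Compositions from xᵢ = zᵢ/(1+ψ(Kᵢ−1)), yᵢ = Kᵢxᵢ:
  diethyl ether: x = 0.138, y = 0.341
  methanol: x = 0.278, y = 0.321
  ethyl acetate: x = 0.275, y = 0.259
  n-octane: x = 0.309, y = 0.079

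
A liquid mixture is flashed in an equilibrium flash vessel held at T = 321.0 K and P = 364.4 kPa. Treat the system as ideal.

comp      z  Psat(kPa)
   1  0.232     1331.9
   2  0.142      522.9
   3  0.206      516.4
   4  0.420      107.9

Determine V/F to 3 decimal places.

V/F = 0.416

Raoult's law: Kᵢ = Pᵢˢᵃᵗ/P = Pᵢˢᵃᵗ/364.4.
  K_1 = 1331.9/364.4 = 3.65505, K_2 = 522.9/364.4 = 1.43496, K_3 = 516.4/364.4 = 1.41712, K_4 = 107.9/364.4 = 0.29610
Material balance + equilibrium reduce to Σ zᵢ(Kᵢ−1)/(1+V/F(Kᵢ−1)) = 0.
Feasibility: ΣzᵢKᵢ = 1.468, Σzᵢ/Kᵢ = 1.726 — both > 1, two phases present.
Iterate (Newton) starting at V/F = 0.5:
  V/F = 0.500: g = -0.0697, g' = -0.840 → V/F = 0.417
  V/F = 0.417: g = -0.0007, g' = -0.831 → V/F = 0.416
Converged at V/F = 0.416.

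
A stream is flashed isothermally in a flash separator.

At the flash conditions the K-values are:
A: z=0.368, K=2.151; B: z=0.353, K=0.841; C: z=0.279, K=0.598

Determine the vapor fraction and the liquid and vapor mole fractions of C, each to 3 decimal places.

ψ = 0.762, x_C = 0.402, y_C = 0.241

Let ψ = V/F and solve Σ zᵢ(Kᵢ−1)/(1+ψ(Kᵢ−1)) = 0.
Feasibility: ΣzᵢKᵢ = 1.255, Σzᵢ/Kᵢ = 1.057 — both > 1, two phases present.
Iterate (Newton) starting at ψ = 0.48:
  ψ = 0.480: g = 0.0731, g' = -0.282 → ψ = 0.739
  ψ = 0.739: g = 0.0057, g' = -0.245 → ψ = 0.762
Converged at ψ = 0.762.
Compositions from xᵢ = zᵢ/(1+ψ(Kᵢ−1)), yᵢ = Kᵢxᵢ:
  A: x = 0.196, y = 0.422
  B: x = 0.402, y = 0.338
  C: x = 0.402, y = 0.241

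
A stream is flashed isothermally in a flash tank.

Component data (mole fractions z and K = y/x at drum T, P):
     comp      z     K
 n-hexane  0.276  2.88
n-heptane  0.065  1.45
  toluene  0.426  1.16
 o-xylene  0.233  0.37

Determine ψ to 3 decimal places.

ψ = 0.787

Newton–Raphson from ψ = 0.5:
  ψ = 0.500: g = 0.1402, g' = -0.474 → ψ = 0.795
  ψ = 0.795: g = -0.0043, g' = -0.544 → ψ = 0.788
  ψ = 0.788: g = -0.0000, g' = -0.539 → ψ = 0.787
Converged at ψ = 0.787.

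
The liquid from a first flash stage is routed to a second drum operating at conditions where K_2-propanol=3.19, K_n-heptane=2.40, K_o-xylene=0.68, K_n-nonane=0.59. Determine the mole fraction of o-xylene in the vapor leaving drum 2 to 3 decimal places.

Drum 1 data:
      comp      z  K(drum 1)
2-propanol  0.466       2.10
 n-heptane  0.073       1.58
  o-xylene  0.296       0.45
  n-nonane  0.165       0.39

y_o-xylene (drum 2) = 0.355

Drum 1:
Rachford–Rice: g(ψ₁) = Σ zᵢ(Kᵢ−1)/(1+ψ₁(Kᵢ−1)) = 0.
Check two-phase: ΣzᵢKᵢ = 1.291 > 1 and Σzᵢ/Kᵢ = 1.349 > 1, so g(0) = 0.291 > 0 and g(1) = -0.349 < 0.
Newton iteration, ψ₁⁰ = 0.5:
  ψ₁ = 0.500: g = -0.0058, g' = -0.547 → ψ₁ = 0.489
Converged at ψ₁ = 0.489.
Drum-1 compositions:
  2-propanol: x = 0.303, y = 0.636
  n-heptane: x = 0.057, y = 0.090
  o-xylene: x = 0.405, y = 0.182
  n-nonane: x = 0.235, y = 0.092
Drum-2 feed = drum-1 liquid: z₂ = (0.3029, 0.0569, 0.4050, 0.2352).
Drum 2:
Rachford–Rice: g(ψ₂) = Σ zᵢ(Kᵢ−1)/(1+ψ₂(Kᵢ−1)) = 0.
g(0) = ΣzᵢKᵢ − 1 = 0.517 and g(1) = 1 − Σzᵢ/Kᵢ = -0.113, so a root lies in (0, 1).
Iterate (Newton) starting at ψ₂ = 0.5:
  ψ₂ = 0.500: g = 0.0879, g' = -0.491 → ψ₂ = 0.679
  ψ₂ = 0.679: g = 0.0083, g' = -0.408 → ψ₂ = 0.700
Converged at ψ₂ = 0.700.
  2-propanol: x = 0.120, y = 0.382
  n-heptane: x = 0.029, y = 0.069
  o-xylene: x = 0.522, y = 0.355
  n-nonane: x = 0.330, y = 0.195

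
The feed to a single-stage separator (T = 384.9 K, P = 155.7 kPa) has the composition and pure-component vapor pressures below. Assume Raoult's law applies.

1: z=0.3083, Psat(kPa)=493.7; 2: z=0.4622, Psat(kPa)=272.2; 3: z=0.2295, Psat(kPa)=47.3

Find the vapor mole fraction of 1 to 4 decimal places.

Raoult's law: Kᵢ = Pᵢˢᵃᵗ/P = Pᵢˢᵃᵗ/155.7.
  K_1 = 493.7/155.7 = 3.170841, K_2 = 272.2/155.7 = 1.748234, K_3 = 47.3/155.7 = 0.303789
Rachford–Rice: g(ψ) = Σ zᵢ(Kᵢ−1)/(1+ψ(Kᵢ−1)) = 0.
Feasibility: ΣzᵢKᵢ = 1.8553, Σzᵢ/Kᵢ = 1.1171 — both > 1, two phases present.
Iterate (Newton) starting at ψ = 0.5:
  ψ = 0.5000: g = 0.32750, g' = -0.7329 → ψ = 0.9469
  ψ = 0.9469: g = -0.04741, g' = -1.2022 → ψ = 0.9074
  ψ = 0.9074: g = -0.00258, g' = -1.0769 → ψ = 0.9050
Converged at ψ = 0.9050.
Compositions from xᵢ = zᵢ/(1+ψ(Kᵢ−1)), yᵢ = Kᵢxᵢ:
  1: x = 0.1040, y = 0.3297
  2: x = 0.2756, y = 0.4818
  3: x = 0.6204, y = 0.1885

y_1 = 0.3297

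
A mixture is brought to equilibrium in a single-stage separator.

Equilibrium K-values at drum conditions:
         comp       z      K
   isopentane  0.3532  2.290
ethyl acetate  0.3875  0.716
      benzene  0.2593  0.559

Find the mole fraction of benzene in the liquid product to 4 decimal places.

x_benzene = 0.3338

Rachford–Rice: g(β) = Σ zᵢ(Kᵢ−1)/(1+β(Kᵢ−1)) = 0.
g(0) = ΣzᵢKᵢ − 1 = 0.2312 and g(1) = 1 − Σzᵢ/Kᵢ = -0.1593, so a root lies in (0, 1).
Iterate (Newton) starting at β = 0.66:
  β = 0.6600: g = -0.05064, g' = -0.3191 → β = 0.5013
  β = 0.5013: g = 0.00156, g' = -0.3424 → β = 0.5059
Converged at β = 0.5059.
Compositions from xᵢ = zᵢ/(1+β(Kᵢ−1)), yᵢ = Kᵢxᵢ:
  isopentane: x = 0.2137, y = 0.4894
  ethyl acetate: x = 0.4525, y = 0.3240
  benzene: x = 0.3338, y = 0.1866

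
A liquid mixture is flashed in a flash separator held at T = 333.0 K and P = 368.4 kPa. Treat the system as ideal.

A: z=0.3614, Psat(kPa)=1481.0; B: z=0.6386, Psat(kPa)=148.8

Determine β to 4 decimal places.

β = 0.3948

Raoult's law: Kᵢ = Pᵢˢᵃᵗ/P = Pᵢˢᵃᵗ/368.4.
  K_A = 1481.0/368.4 = 4.020087, K_B = 148.8/368.4 = 0.403909
Material balance + equilibrium reduce to Σ zᵢ(Kᵢ−1)/(1+β(Kᵢ−1)) = 0.
Check two-phase: ΣzᵢKᵢ = 1.7108 > 1 and Σzᵢ/Kᵢ = 1.6709 > 1, so g(0) = 0.7108 > 0 and g(1) = -0.6709 < 0.
Binary case is linear: z₁(K₁−1)(1+β(K₂−1)) + z₂(K₂−1)(1+β(K₁−1)) = 0
⇒ β = [z₁(K₁−1)+z₂(K₂−1)] / [−(K₁−1)(K₂−1)] = 0.71080/1.80025 = 0.3948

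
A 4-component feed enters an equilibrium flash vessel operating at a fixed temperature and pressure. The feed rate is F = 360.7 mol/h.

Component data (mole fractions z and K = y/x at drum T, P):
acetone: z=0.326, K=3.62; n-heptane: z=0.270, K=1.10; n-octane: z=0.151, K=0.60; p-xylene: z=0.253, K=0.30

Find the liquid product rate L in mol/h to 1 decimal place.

L = 157.4 mol/h

Rachford–Rice: g(V/F) = Σ zᵢ(Kᵢ−1)/(1+V/F(Kᵢ−1)) = 0.
Check two-phase: ΣzᵢKᵢ = 1.644 > 1 and Σzᵢ/Kᵢ = 1.431 > 1, so g(0) = 0.644 > 0 and g(1) = -0.431 < 0.
Newton–Raphson from V/F = 0.65:
  V/F = 0.650: g = -0.0652, g' = -0.770 → V/F = 0.565
  V/F = 0.565: g = -0.0013, g' = -0.746 → V/F = 0.564
Converged at V/F = 0.564.
Then V = V/F·F = 0.5635·360.7 = 203.3 mol/h and L = F − V = 157.4 mol/h.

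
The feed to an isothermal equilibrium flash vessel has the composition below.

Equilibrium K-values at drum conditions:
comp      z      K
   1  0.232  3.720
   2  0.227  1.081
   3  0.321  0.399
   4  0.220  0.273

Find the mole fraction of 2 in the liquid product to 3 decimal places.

Newton iteration, β⁰ = 0.6:
  β = 0.600: g = -0.3281, g' = -0.899 → β = 0.235
  β = 0.235: g = -0.0144, g' = -0.967 → β = 0.220
Converged at β = 0.220.
Compositions from xᵢ = zᵢ/(1+β(Kᵢ−1)), yᵢ = Kᵢxᵢ:
  1: x = 0.145, y = 0.540
  2: x = 0.223, y = 0.241
  3: x = 0.370, y = 0.148
  4: x = 0.262, y = 0.072

x_2 = 0.223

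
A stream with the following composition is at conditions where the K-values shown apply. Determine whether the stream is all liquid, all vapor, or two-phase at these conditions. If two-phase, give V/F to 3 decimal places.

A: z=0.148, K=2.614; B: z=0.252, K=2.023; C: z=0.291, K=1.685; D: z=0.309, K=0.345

ΣzᵢKᵢ = 1.494; Σzᵢ/Kᵢ = 1.250.
Both exceed 1, so a two-phase solution exists.
Rachford–Rice: g(ψ) = Σ zᵢ(Kᵢ−1)/(1+ψ(Kᵢ−1)) = 0.
Newton–Raphson from ψ = 0.55:
  ψ = 0.550: g = 0.1199, g' = -0.612 → ψ = 0.746
  ψ = 0.746: g = -0.0092, g' = -0.731 → ψ = 0.733
Converged at ψ = 0.733.

two-phase, V/F = 0.733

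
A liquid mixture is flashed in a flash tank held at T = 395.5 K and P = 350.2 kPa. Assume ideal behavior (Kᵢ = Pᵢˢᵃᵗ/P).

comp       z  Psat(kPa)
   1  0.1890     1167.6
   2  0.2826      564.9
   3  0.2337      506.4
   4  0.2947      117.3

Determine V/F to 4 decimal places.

V/F = 0.7021

Raoult's law: Kᵢ = Pᵢˢᵃᵗ/P = Pᵢˢᵃᵗ/350.2.
  K_1 = 1167.6/350.2 = 3.334095, K_2 = 564.9/350.2 = 1.613078, K_3 = 506.4/350.2 = 1.446031, K_4 = 117.3/350.2 = 0.334951
Material balance + equilibrium reduce to Σ zᵢ(Kᵢ−1)/(1+V/F(Kᵢ−1)) = 0.
g(0) = ΣzᵢKᵢ − 1 = 0.5226 and g(1) = 1 − Σzᵢ/Kᵢ = -0.2733, so a root lies in (0, 1).
Iterate (Newton) starting at V/F = 0.61:
  V/F = 0.6100: g = 0.06027, g' = -0.6293 → V/F = 0.7058
  V/F = 0.7058: g = -0.00252, g' = -0.6885 → V/F = 0.7021
Converged at V/F = 0.7021.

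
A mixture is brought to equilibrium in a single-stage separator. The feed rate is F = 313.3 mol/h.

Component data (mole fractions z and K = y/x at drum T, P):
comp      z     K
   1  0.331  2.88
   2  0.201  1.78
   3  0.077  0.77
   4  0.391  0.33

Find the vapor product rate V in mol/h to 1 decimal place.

Newton iteration, ψ⁰ = 0.5:
  ψ = 0.500: g = 0.0196, g' = -0.776 → ψ = 0.525
Converged at ψ = 0.525.
Then V = ψ·F = 0.5252·313.3 = 164.5 mol/h and L = F − V = 148.8 mol/h.

V = 164.5 mol/h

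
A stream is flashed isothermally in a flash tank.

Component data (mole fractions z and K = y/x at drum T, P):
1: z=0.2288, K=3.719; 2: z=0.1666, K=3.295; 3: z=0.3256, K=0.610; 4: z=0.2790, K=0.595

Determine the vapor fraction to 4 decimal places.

Newton–Raphson from ψ = 0.49:
  ψ = 0.4900: g = 0.14875, g' = -0.6523 → ψ = 0.7180
  ψ = 0.7180: g = 0.01941, g' = -0.5057 → ψ = 0.7564
  ψ = 0.7564: g = 0.00025, g' = -0.4930 → ψ = 0.7569
Converged at ψ = 0.7569.

ψ = 0.7569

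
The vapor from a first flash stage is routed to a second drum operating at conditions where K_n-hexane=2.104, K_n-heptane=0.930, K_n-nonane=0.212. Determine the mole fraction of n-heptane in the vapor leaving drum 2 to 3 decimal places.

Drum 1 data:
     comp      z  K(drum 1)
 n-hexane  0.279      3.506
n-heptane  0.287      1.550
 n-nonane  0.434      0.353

Drum 1:
Let ψ₁ = V/F and solve Σ zᵢ(Kᵢ−1)/(1+ψ₁(Kᵢ−1)) = 0.
Check two-phase: ΣzᵢKᵢ = 1.576 > 1 and Σzᵢ/Kᵢ = 1.494 > 1, so g(0) = 0.576 > 0 and g(1) = -0.494 < 0.
Newton iteration, ψ₁⁰ = 0.3:
  ψ₁ = 0.300: g = 0.1862, g' = -0.915 → ψ₁ = 0.504
  ψ₁ = 0.504: g = 0.0162, g' = -0.795 → ψ₁ = 0.524
Converged at ψ₁ = 0.524.
Drum-1 compositions:
  n-hexane: x = 0.121, y = 0.423
  n-heptane: x = 0.223, y = 0.345
  n-nonane: x = 0.657, y = 0.232
Drum-2 feed = drum-1 vapor: z₂ = (0.4229, 0.3453, 0.2318).
Drum 2:
Rachford–Rice: g(ψ₂) = Σ zᵢ(Kᵢ−1)/(1+ψ₂(Kᵢ−1)) = 0.
Check two-phase: ΣzᵢKᵢ = 1.260 > 1 and Σzᵢ/Kᵢ = 1.666 > 1, so g(0) = 0.260 > 0 and g(1) = -0.666 < 0.
Iterate (Newton) starting at ψ₂ = 0.5:
  ψ₂ = 0.500: g = -0.0256, g' = -0.608 → ψ₂ = 0.458
  ψ₂ = 0.458: g = -0.0006, g' = -0.581 → ψ₂ = 0.457
Converged at ψ₂ = 0.457.
  n-hexane: x = 0.281, y = 0.591
  n-heptane: x = 0.357, y = 0.332
  n-nonane: x = 0.362, y = 0.077

y_n-heptane (drum 2) = 0.332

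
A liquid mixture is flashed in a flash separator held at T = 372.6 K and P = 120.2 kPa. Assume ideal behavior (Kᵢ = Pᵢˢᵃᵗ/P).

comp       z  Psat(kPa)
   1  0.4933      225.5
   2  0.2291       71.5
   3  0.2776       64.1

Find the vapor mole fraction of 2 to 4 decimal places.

y_2 = 0.1748

Raoult's law: Kᵢ = Pᵢˢᵃᵗ/P = Pᵢˢᵃᵗ/120.2.
  K_1 = 225.5/120.2 = 1.876040, K_2 = 71.5/120.2 = 0.594842, K_3 = 64.1/120.2 = 0.533278
Material balance + equilibrium reduce to Σ zᵢ(Kᵢ−1)/(1+V/F(Kᵢ−1)) = 0.
Check two-phase: ΣzᵢKᵢ = 1.2098 > 1 and Σzᵢ/Kᵢ = 1.1686 > 1, so g(0) = 0.2098 > 0 and g(1) = -0.1686 < 0.
Iterate (Newton) starting at V/F = 0.5:
  V/F = 0.5000: g = 0.01512, g' = -0.3451 → V/F = 0.5438
  V/F = 0.5438: g = 0.00003, g' = -0.3441 → V/F = 0.5439
Converged at V/F = 0.5439.
Compositions from xᵢ = zᵢ/(1+V/F(Kᵢ−1)), yᵢ = Kᵢxᵢ:
  1: x = 0.3341, y = 0.6268
  2: x = 0.2939, y = 0.1748
  3: x = 0.3720, y = 0.1984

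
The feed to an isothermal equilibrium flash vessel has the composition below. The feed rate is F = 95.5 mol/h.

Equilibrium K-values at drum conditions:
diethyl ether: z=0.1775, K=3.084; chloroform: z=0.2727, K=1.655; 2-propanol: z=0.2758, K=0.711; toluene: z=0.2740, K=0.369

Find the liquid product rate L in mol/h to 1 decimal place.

L = 53.3 mol/h

Material balance + equilibrium reduce to Σ zᵢ(Kᵢ−1)/(1+V/F(Kᵢ−1)) = 0.
Check two-phase: ΣzᵢKᵢ = 1.2959 > 1 and Σzᵢ/Kᵢ = 1.3528 > 1, so g(0) = 0.2959 > 0 and g(1) = -0.3528 < 0.
Iterate (Newton) starting at V/F = 0.5:
  V/F = 0.5000: g = -0.03005, g' = -0.5156 → V/F = 0.4417
  V/F = 0.4417: g = 0.00007, g' = -0.5194 → V/F = 0.4418
Converged at V/F = 0.4418.
Then V = V/F·F = 0.4418·95.5 = 42.2 mol/h and L = F − V = 53.3 mol/h.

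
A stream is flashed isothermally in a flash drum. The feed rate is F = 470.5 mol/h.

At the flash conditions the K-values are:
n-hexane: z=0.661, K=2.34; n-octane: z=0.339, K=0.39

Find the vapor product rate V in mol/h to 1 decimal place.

V = 390.8 mol/h

Material balance + equilibrium reduce to Σ zᵢ(Kᵢ−1)/(1+V/F(Kᵢ−1)) = 0.
g(0) = ΣzᵢKᵢ − 1 = 0.679 and g(1) = 1 − Σzᵢ/Kᵢ = -0.152, so a root lies in (0, 1).
Binary case is linear: z₁(K₁−1)(1+V/F(K₂−1)) + z₂(K₂−1)(1+V/F(K₁−1)) = 0
⇒ V/F = [z₁(K₁−1)+z₂(K₂−1)] / [−(K₁−1)(K₂−1)] = 0.6789/0.8174 = 0.831
Then V = V/F·F = 0.8306·470.5 = 390.8 mol/h and L = F − V = 79.7 mol/h.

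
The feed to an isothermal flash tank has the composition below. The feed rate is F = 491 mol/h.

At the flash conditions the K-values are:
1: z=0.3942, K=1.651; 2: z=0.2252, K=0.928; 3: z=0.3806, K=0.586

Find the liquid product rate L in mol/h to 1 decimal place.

Newton iteration, ψ⁰ = 0.5:
  ψ = 0.5000: g = -0.02191, g' = -0.2001 → ψ = 0.3905
  ψ = 0.3905: g = -0.00002, g' = -0.2003 → ψ = 0.3904
Converged at ψ = 0.3904.
Then V = ψ·F = 0.3904·491 = 191.7 mol/h and L = F − V = 299.3 mol/h.

L = 299.3 mol/h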